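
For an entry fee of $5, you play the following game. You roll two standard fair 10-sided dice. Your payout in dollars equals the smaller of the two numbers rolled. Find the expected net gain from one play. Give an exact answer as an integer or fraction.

-23/20 dollars

Distribution of the smaller of the two numbers rolled: 1 w.p. 19/100, 2 w.p. 17/100, 3 w.p. 3/20, 4 w.p. 13/100, 5 w.p. 11/100, 6 w.p. 9/100, …
E[payout] = (19/100)·1 + (17/100)·2 + (3/20)·3 + (13/100)·4 + (11/100)·5 + (9/100)·6 + (7/100)·7 + (1/20)·8 + (3/100)·9 + (1/100)·10 = 77/20
Expected profit = 77/20 − 5 = -23/20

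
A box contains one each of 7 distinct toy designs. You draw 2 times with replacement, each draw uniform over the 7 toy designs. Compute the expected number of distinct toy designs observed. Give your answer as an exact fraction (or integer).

Let Xⱼ=1 if type j appears at least once. P(Xⱼ=1) = 1 − ((7−1)/7)^2 = 13/49.
E[#distinct] = 7·13/49 = 13/7.

13/7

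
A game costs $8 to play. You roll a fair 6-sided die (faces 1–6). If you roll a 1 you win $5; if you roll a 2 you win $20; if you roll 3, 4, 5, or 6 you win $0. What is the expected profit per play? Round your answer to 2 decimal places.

-$3.83

E[payout] = (2/3)·0 + (1/6)·5 + (1/6)·20 = 25/6
Expected profit = 25/6 − 8 = -23/6 ≈ -$3.83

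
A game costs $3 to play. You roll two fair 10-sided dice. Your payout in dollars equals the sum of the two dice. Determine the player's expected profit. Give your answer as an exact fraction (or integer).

$8

Distribution of the sum of the two dice: 2 w.p. 1/100, 3 w.p. 1/50, 4 w.p. 3/100, 5 w.p. 1/25, 6 w.p. 1/20, 7 w.p. 3/50, …
E[payout] = (1/100)·2 + (1/50)·3 + (3/100)·4 + (1/25)·5 + (1/20)·6 + (3/50)·7 + (7/100)·8 + (2/25)·9 + (9/100)·10 + (1/10)·11 + (9/100)·12 + (2/25)·13 + (7/100)·14 + (3/50)·15 + (1/20)·16 + (1/25)·17 + (3/100)·18 + (1/50)·19 + (1/100)·20 = 11
Expected profit = 11 − 3 = 8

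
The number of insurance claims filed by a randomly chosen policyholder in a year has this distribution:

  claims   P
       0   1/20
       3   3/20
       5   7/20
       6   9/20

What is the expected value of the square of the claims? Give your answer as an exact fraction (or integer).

E[X²] = (1/20)·0 + (3/20)·9 + (7/20)·25 + (9/20)·36
     = 263/10

263/10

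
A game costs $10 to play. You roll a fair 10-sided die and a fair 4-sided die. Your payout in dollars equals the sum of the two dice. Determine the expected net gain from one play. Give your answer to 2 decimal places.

-$2.00

Distribution of the sum of the two dice: 2 w.p. 1/40, 3 w.p. 1/20, 4 w.p. 3/40, 5 w.p. 1/10, 6 w.p. 1/10, 7 w.p. 1/10, …
E[payout] = (1/40)·2 + (1/20)·3 + (3/40)·4 + (1/10)·5 + (1/10)·6 + (1/10)·7 + (1/10)·8 + (1/10)·9 + (1/10)·10 + (1/10)·11 + (3/40)·12 + (1/20)·13 + (1/40)·14 = 8
Expected profit = 8 − 10 = -2 ≈ -$2.00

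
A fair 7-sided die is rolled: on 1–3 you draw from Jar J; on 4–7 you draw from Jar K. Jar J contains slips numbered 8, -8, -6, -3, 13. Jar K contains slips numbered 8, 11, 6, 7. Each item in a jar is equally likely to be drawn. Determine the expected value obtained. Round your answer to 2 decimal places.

E[X | Jar J] = (8 − 8 − 6 − 3 + 13)/5 = 4/5
E[X | Jar K] = (8 + 11 + 6 + 7)/4 = 8
E[X] = (3/7)·4/5 + (4/7)·8 = 172/35 ≈ 4.91

4.91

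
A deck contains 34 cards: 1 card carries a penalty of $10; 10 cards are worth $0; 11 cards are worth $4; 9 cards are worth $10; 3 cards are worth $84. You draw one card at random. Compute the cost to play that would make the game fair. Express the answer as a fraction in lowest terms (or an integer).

E[payout] = (1/34)·(-10) + (10/34)·0 + (11/34)·4 + (9/34)·10 + (3/34)·84 = 188/17
Fair fee = E[payout] = 188/17

188/17 dollars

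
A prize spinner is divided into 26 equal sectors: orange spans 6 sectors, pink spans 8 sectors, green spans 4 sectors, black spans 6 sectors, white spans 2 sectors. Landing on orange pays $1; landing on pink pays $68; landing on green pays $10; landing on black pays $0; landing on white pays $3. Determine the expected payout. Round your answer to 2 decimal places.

E[payout] = (6/26)·1 + (8/26)·68 + (4/26)·10 + (6/26)·0 + (2/26)·3 = 298/13
≈ $22.92

$22.92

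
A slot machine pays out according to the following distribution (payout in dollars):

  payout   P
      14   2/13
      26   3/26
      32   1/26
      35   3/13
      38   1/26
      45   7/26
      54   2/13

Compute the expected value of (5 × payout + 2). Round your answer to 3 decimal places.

E[5x+2] = (2/13)·72 + (3/26)·132 + (1/26)·162 + (3/13)·177 + (1/26)·192 + (7/26)·227 + (2/13)·272
     = 4777/26 ≈ 183.731

183.731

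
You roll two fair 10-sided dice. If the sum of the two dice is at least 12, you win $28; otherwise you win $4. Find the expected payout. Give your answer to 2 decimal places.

$14.80

E[payout] = (11/20)·4 + (9/20)·28 = 74/5
≈ $14.80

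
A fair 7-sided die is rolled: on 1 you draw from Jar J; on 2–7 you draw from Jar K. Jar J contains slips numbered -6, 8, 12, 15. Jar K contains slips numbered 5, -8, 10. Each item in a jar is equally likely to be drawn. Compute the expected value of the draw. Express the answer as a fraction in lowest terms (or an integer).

E[X | Jar J] = (-6 + 8 + 12 + 15)/4 = 29/4
E[X | Jar K] = (5 − 8 + 10)/3 = 7/3
E[X] = (1/7)·29/4 + (6/7)·7/3 = 85/28

85/28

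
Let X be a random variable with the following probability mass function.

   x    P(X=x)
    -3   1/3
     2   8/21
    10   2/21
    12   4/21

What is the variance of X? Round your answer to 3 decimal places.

E[X] = (1/3)·(-3) + (8/21)·2 + (2/21)·10 + (4/21)·12 = 3
E[X²] = (1/3)·9 + (8/21)·4 + (2/21)·100 + (4/21)·144 = 871/21
Var(X) = 871/21 − (3)² = 682/21 ≈ 32.476

32.476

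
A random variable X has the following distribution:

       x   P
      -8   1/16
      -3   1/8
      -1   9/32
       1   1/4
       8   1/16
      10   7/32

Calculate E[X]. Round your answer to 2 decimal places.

1.78

E[X] = (1/16)·(-8) + (1/8)·(-3) + (9/32)·(-1) + (1/4)·1 + (1/16)·8 + (7/32)·10
     = 57/32 ≈ 1.78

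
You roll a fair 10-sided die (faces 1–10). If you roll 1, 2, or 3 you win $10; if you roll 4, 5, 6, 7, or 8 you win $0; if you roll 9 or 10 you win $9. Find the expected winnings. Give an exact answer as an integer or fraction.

E[payout] = (1/2)·0 + (1/5)·9 + (3/10)·10 = 24/5

24/5 dollars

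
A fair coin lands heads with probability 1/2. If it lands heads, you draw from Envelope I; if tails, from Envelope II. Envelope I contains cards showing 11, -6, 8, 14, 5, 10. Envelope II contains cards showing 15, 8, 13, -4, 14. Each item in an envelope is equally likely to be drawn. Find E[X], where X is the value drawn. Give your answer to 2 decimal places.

8.10

E[X | Envelope I] = (11 − 6 + 8 + 14 + 5 + 10)/6 = 7
E[X | Envelope II] = (15 + 8 + 13 − 4 + 14)/5 = 46/5
E[X] = (1/2)·7 + (1/2)·46/5 = 81/10 ≈ 8.10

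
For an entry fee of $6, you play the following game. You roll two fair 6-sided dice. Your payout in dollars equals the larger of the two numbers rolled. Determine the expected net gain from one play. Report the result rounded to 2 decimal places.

-$1.53

Distribution of the larger of the two numbers rolled: 1 w.p. 1/36, 2 w.p. 1/12, 3 w.p. 5/36, 4 w.p. 7/36, 5 w.p. 1/4, 6 w.p. 11/36
E[payout] = (1/36)·1 + (1/12)·2 + (5/36)·3 + (7/36)·4 + (1/4)·5 + (11/36)·6 = 161/36
Expected profit = 161/36 − 6 = -55/36 ≈ -$1.53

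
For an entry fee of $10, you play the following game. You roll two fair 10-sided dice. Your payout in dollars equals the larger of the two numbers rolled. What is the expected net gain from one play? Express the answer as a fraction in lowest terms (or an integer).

-57/20 dollars

Distribution of the larger of the two numbers rolled: 1 w.p. 1/100, 2 w.p. 3/100, 3 w.p. 1/20, 4 w.p. 7/100, 5 w.p. 9/100, 6 w.p. 11/100, …
E[payout] = (1/100)·1 + (3/100)·2 + (1/20)·3 + (7/100)·4 + (9/100)·5 + (11/100)·6 + (13/100)·7 + (3/20)·8 + (17/100)·9 + (19/100)·10 = 143/20
Expected profit = 143/20 − 10 = -57/20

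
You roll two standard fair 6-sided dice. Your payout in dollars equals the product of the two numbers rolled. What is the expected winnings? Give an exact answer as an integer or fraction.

49/4 dollars

Distribution of the product of the two numbers rolled: 1 w.p. 1/36, 2 w.p. 1/18, 3 w.p. 1/18, 4 w.p. 1/12, 5 w.p. 1/18, 6 w.p. 1/9, …
E[payout] = (1/36)·1 + (1/18)·2 + (1/18)·3 + (1/12)·4 + (1/18)·5 + (1/9)·6 + (1/18)·8 + (1/36)·9 + (1/18)·10 + (1/9)·12 + (1/18)·15 + (1/36)·16 + (1/18)·18 + (1/18)·20 + (1/18)·24 + (1/36)·25 + (1/18)·30 + (1/36)·36 = 49/4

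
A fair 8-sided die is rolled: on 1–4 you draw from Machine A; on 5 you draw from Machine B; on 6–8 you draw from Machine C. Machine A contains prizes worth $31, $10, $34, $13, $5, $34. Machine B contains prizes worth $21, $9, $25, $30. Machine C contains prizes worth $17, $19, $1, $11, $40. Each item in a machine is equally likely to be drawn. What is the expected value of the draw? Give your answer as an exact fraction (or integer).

9523/480 dollars

E[X | Machine A] = (31 + 10 + 34 + 13 + 5 + 34)/6 = 127/6
E[X | Machine B] = (21 + 9 + 25 + 30)/4 = 85/4
E[X | Machine C] = (17 + 19 + 1 + 11 + 40)/5 = 88/5
E[X] = (1/2)·127/6 + (1/8)·85/4 + (3/8)·88/5 = 9523/480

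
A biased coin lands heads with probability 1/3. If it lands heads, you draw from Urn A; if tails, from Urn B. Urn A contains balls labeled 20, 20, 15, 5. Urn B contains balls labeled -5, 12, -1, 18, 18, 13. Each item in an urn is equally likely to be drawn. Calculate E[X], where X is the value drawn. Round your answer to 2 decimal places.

E[X | Urn A] = (20 + 20 + 15 + 5)/4 = 15
E[X | Urn B] = (-5 + 12 − 1 + 18 + 18 + 13)/6 = 55/6
E[X] = (1/3)·15 + (2/3)·55/6 = 100/9 ≈ 11.11

11.11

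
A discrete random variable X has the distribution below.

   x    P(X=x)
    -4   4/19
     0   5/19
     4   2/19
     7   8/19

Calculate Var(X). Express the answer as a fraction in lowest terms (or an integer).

6968/361

E[X] = (4/19)·(-4) + (5/19)·0 + (2/19)·4 + (8/19)·7 = 48/19
E[X²] = (4/19)·16 + (5/19)·0 + (2/19)·16 + (8/19)·49 = 488/19
Var(X) = 488/19 − (48/19)² = 6968/361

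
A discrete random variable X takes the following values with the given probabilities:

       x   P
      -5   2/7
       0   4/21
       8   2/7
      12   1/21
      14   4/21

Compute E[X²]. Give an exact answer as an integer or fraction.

E[X²] = (2/7)·25 + (4/21)·0 + (2/7)·64 + (1/21)·144 + (4/21)·196
     = 1462/21

1462/21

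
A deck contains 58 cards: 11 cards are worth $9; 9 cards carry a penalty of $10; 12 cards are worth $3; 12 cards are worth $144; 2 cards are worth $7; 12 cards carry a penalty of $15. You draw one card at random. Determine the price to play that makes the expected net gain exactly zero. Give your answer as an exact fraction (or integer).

1607/58 dollars

E[payout] = (11/58)·9 + (9/58)·(-10) + (12/58)·3 + (12/58)·144 + (2/58)·7 + (12/58)·(-15) = 1607/58
Fair fee = E[payout] = 1607/58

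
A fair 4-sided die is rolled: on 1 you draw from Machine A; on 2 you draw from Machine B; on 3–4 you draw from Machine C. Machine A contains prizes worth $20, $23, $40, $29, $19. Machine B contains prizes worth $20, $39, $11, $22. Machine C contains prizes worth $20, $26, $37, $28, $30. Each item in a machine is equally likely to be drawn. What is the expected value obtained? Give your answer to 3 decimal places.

E[X | Machine A] = (20 + 23 + 40 + 29 + 19)/5 = 131/5
E[X | Machine B] = (20 + 39 + 11 + 22)/4 = 23
E[X | Machine C] = (20 + 26 + 37 + 28 + 30)/5 = 141/5
E[X] = (1/4)·131/5 + (1/4)·23 + (1/2)·141/5 = 132/5 ≈ 26.400

$26.400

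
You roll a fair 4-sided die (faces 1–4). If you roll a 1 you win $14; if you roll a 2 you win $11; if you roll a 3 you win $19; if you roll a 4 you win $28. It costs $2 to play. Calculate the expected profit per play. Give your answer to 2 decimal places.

E[payout] = (1/4)·11 + (1/4)·14 + (1/4)·19 + (1/4)·28 = 18
Expected profit = 18 − 2 = 16 ≈ $16.00

$16.00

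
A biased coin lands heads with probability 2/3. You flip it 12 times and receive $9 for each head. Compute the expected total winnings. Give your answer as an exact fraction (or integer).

$72

E[#heads] = 12·2/3 = 8 (linearity over flips).
E[winnings] = 9·8 = 72.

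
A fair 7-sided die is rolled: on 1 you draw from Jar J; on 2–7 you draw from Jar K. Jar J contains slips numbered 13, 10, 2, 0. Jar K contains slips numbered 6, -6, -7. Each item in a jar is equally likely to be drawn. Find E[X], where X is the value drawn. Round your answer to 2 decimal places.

-1.11

E[X | Jar J] = (13 + 10 + 2 + 0)/4 = 25/4
E[X | Jar K] = (6 − 6 − 7)/3 = -7/3
E[X] = (1/7)·25/4 + (6/7)·(-7/3) = -31/28 ≈ -1.11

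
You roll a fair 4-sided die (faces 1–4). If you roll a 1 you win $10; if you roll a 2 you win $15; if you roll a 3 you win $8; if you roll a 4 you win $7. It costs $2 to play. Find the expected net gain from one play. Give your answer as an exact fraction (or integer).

$8

E[payout] = (1/4)·7 + (1/4)·8 + (1/4)·10 + (1/4)·15 = 10
Expected profit = 10 − 2 = 8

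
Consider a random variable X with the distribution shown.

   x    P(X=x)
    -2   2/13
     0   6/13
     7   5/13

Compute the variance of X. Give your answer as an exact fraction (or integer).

2328/169

E[X] = (2/13)·(-2) + (6/13)·0 + (5/13)·7 = 31/13
E[X²] = (2/13)·4 + (6/13)·0 + (5/13)·49 = 253/13
Var(X) = 253/13 − (31/13)² = 2328/169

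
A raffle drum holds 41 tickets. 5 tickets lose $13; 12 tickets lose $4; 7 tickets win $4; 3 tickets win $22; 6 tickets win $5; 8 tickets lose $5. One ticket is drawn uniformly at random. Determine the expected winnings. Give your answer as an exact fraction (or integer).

E[payout] = (5/41)·(-13) + (12/41)·(-4) + (7/41)·4 + (3/41)·22 + (6/41)·5 + (8/41)·(-5) = -29/41

-29/41 dollars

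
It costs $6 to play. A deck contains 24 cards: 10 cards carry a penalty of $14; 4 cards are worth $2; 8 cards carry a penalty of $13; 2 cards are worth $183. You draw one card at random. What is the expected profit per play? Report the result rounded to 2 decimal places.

E[payout] = (10/24)·(-14) + (4/24)·2 + (8/24)·(-13) + (2/24)·183 = 65/12
Expected profit = 65/12 − 6 = -7/12 ≈ -$0.58

-$0.58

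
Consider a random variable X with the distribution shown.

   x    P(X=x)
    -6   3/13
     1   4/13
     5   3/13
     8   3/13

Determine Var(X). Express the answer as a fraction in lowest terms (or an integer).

4302/169

E[X] = (3/13)·(-6) + (4/13)·1 + (3/13)·5 + (3/13)·8 = 25/13
E[X²] = (3/13)·36 + (4/13)·1 + (3/13)·25 + (3/13)·64 = 379/13
Var(X) = 379/13 − (25/13)² = 4302/169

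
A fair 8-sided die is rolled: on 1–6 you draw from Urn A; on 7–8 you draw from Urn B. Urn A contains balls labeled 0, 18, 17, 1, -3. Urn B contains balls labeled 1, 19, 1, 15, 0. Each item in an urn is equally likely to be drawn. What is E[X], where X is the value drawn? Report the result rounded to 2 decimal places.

E[X | Urn A] = (0 + 18 + 17 + 1 − 3)/5 = 33/5
E[X | Urn B] = (1 + 19 + 1 + 15 + 0)/5 = 36/5
E[X] = (3/4)·33/5 + (1/4)·36/5 = 27/4 ≈ 6.75

6.75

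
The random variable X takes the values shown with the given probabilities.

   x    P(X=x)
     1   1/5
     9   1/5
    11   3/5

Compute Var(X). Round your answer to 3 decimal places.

E[X] = (1/5)·1 + (1/5)·9 + (3/5)·11 = 43/5
E[X²] = (1/5)·1 + (1/5)·81 + (3/5)·121 = 89
Var(X) = 89 − (43/5)² = 376/25 ≈ 15.040

15.040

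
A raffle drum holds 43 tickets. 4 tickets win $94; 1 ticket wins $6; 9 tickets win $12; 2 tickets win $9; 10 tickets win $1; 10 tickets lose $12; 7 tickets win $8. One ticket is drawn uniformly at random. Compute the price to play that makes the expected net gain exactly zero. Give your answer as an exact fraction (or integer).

454/43 dollars

E[payout] = (4/43)·94 + (1/43)·6 + (9/43)·12 + (2/43)·9 + (10/43)·1 + (10/43)·(-12) + (7/43)·8 = 454/43
Fair fee = E[payout] = 454/43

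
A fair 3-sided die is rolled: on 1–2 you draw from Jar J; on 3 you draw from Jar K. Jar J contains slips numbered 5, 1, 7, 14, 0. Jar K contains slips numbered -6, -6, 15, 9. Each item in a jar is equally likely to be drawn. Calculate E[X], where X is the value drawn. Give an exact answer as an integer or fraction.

23/5

E[X | Jar J] = (5 + 1 + 7 + 14 + 0)/5 = 27/5
E[X | Jar K] = (-6 − 6 + 15 + 9)/4 = 3
E[X] = (2/3)·27/5 + (1/3)·3 = 23/5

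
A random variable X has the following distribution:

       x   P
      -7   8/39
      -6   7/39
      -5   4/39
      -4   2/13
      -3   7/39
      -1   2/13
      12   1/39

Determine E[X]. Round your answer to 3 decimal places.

E[X] = (8/39)·(-7) + (7/39)·(-6) + (4/39)·(-5) + (2/13)·(-4) + (7/39)·(-3) + (2/13)·(-1) + (1/39)·12
     = -157/39 ≈ -4.026

-4.026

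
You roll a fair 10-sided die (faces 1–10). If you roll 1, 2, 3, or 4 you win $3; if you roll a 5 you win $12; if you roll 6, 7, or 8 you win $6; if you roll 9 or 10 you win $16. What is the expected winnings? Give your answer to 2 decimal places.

$7.40

E[payout] = (2/5)·3 + (3/10)·6 + (1/10)·12 + (1/5)·16 = 37/5
≈ $7.40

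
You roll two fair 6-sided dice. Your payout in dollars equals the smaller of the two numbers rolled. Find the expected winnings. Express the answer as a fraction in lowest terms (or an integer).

91/36 dollars

Distribution of the smaller of the two numbers rolled: 1 w.p. 11/36, 2 w.p. 1/4, 3 w.p. 7/36, 4 w.p. 5/36, 5 w.p. 1/12, 6 w.p. 1/36
E[payout] = (11/36)·1 + (1/4)·2 + (7/36)·3 + (5/36)·4 + (1/12)·5 + (1/36)·6 = 91/36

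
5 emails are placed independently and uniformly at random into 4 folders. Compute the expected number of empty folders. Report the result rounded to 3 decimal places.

Let Xⱼ=1 if folder j is empty. P(Xⱼ=1) = ((4-1)/4)^5 = 243/1024.
By linearity, E[#empty] = 4·243/1024 = 243/256.
≈ 0.949

0.949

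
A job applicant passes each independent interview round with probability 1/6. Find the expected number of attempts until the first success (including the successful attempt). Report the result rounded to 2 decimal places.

For a geometric distribution, E[trials] = 1/p = 1/(1/6) = 6.
≈ 6.00

6.00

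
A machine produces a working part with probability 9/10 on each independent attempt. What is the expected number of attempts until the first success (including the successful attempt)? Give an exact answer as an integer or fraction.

For a geometric distribution, E[trials] = 1/p = 1/(9/10) = 10/9.

10/9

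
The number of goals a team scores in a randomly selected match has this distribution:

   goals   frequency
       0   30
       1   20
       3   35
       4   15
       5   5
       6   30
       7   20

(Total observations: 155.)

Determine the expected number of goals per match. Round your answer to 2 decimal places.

3.42

Total = 155, so P(goals=0) = 30/155, etc.
E[X] = (6/31)·0 + (4/31)·1 + (7/31)·3 + (3/31)·4 + (1/31)·5 + (6/31)·6 + (4/31)·7
     = 106/31 ≈ 3.42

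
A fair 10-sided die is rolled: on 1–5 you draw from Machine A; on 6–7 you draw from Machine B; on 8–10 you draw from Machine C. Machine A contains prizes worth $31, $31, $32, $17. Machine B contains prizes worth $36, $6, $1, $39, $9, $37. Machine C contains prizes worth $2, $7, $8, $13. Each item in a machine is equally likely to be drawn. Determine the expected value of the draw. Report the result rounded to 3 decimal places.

E[X | Machine A] = (31 + 31 + 32 + 17)/4 = 111/4
E[X | Machine B] = (36 + 6 + 1 + 39 + 9 + 37)/6 = 64/3
E[X | Machine C] = (2 + 7 + 8 + 13)/4 = 15/2
E[X] = (1/2)·111/4 + (1/5)·64/3 + (3/10)·15/2 = 2447/120 ≈ 20.392

$20.392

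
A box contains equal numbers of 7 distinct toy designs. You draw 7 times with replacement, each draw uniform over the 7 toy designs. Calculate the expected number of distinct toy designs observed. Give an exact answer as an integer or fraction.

Let Xⱼ=1 if type j appears at least once. P(Xⱼ=1) = 1 − ((7−1)/7)^7 = 543607/823543.
E[#distinct] = 7·543607/823543 = 543607/117649.

543607/117649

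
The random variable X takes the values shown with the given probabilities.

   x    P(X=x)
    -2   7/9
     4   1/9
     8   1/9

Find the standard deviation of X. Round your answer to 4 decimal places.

3.4570

E[X] = -2/9, E[X²] = 12
Var(X) = E[X²] − (E[X])² = 12 − 4/81 = 968/81
SD(X) = √(968/81) ≈ 3.4570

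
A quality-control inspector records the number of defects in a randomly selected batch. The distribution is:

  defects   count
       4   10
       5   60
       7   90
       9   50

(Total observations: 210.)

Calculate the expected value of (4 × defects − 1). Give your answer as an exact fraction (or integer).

Total = 210, so P(defects=4) = 10/210, etc.
E[4x-1] = (1/21)·15 + (2/7)·19 + (3/7)·27 + (5/21)·35
     = 547/21

547/21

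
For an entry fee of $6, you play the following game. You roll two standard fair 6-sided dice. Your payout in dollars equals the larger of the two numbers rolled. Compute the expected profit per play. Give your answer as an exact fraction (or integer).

Distribution of the larger of the two numbers rolled: 1 w.p. 1/36, 2 w.p. 1/12, 3 w.p. 5/36, 4 w.p. 7/36, 5 w.p. 1/4, 6 w.p. 11/36
E[payout] = (1/36)·1 + (1/12)·2 + (5/36)·3 + (7/36)·4 + (1/4)·5 + (11/36)·6 = 161/36
Expected profit = 161/36 − 6 = -55/36

-55/36 dollars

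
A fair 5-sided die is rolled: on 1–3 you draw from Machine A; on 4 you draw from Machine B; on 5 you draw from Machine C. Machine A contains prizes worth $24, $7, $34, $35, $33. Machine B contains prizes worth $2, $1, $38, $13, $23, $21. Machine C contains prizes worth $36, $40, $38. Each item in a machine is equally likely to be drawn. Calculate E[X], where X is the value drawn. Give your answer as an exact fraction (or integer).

2012/75 dollars

E[X | Machine A] = (24 + 7 + 34 + 35 + 33)/5 = 133/5
E[X | Machine B] = (2 + 1 + 38 + 13 + 23 + 21)/6 = 49/3
E[X | Machine C] = (36 + 40 + 38)/3 = 38
E[X] = (3/5)·133/5 + (1/5)·49/3 + (1/5)·38 = 2012/75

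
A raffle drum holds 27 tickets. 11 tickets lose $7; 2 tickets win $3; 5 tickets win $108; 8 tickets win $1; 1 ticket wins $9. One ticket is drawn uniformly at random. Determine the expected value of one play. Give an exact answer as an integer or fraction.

$18

E[payout] = (11/27)·(-7) + (2/27)·3 + (5/27)·108 + (8/27)·1 + (1/27)·9 = 18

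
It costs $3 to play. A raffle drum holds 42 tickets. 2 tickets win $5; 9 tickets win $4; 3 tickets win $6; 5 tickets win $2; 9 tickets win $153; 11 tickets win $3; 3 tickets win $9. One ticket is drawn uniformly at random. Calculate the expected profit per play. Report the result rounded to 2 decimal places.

$32.98

E[payout] = (2/42)·5 + (9/42)·4 + (3/42)·6 + (5/42)·2 + (9/42)·153 + (11/42)·3 + (3/42)·9 = 1511/42
Expected profit = 1511/42 − 3 = 1385/42 ≈ $32.98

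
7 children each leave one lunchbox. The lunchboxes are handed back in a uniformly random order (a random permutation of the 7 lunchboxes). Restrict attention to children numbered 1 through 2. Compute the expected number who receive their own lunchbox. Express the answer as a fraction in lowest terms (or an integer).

2/7

Let Xᵢ = 1 if person i gets their own lunchbox. For each i, P(Xᵢ=1) = 1/7.
By linearity of expectation, E[X₁+…+X_2] = 2·(1/7) = 2/7.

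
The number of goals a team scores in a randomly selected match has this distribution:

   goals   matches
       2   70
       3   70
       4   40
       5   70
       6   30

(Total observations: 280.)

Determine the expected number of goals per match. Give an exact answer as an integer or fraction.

Total = 280, so P(goals=2) = 70/280, etc.
E[X] = (1/4)·2 + (1/4)·3 + (1/7)·4 + (1/4)·5 + (3/28)·6
     = 26/7

26/7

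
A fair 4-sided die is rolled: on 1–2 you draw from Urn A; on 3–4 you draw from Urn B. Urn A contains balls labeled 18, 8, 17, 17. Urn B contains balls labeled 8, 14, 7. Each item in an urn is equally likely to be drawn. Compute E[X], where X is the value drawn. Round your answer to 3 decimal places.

E[X | Urn A] = (18 + 8 + 17 + 17)/4 = 15
E[X | Urn B] = (8 + 14 + 7)/3 = 29/3
E[X] = (1/2)·15 + (1/2)·29/3 = 37/3 ≈ 12.333

12.333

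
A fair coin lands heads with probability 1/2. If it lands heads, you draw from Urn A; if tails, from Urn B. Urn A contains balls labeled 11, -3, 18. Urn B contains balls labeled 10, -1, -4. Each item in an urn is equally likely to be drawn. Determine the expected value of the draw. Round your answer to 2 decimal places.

5.17

E[X | Urn A] = (11 − 3 + 18)/3 = 26/3
E[X | Urn B] = (10 − 1 − 4)/3 = 5/3
E[X] = (1/2)·26/3 + (1/2)·5/3 = 31/6 ≈ 5.17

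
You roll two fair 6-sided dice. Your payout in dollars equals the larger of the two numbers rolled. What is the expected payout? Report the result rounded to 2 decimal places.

$4.47

Distribution of the larger of the two numbers rolled: 1 w.p. 1/36, 2 w.p. 1/12, 3 w.p. 5/36, 4 w.p. 7/36, 5 w.p. 1/4, 6 w.p. 11/36
E[payout] = (1/36)·1 + (1/12)·2 + (5/36)·3 + (7/36)·4 + (1/4)·5 + (11/36)·6 = 161/36
≈ $4.47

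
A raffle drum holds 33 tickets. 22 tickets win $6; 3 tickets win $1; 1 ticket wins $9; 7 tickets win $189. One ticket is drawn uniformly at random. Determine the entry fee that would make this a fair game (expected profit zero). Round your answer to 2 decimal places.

$44.45

E[payout] = (22/33)·6 + (3/33)·1 + (1/33)·9 + (7/33)·189 = 489/11
Fair fee = E[payout] = 489/11 ≈ $44.45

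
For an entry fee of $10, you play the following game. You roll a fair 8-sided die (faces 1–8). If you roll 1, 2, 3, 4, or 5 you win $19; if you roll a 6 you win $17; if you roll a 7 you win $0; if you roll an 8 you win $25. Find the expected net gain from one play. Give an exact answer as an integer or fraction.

57/8 dollars

E[payout] = (1/8)·0 + (1/8)·17 + (5/8)·19 + (1/8)·25 = 137/8
Expected profit = 137/8 − 10 = 57/8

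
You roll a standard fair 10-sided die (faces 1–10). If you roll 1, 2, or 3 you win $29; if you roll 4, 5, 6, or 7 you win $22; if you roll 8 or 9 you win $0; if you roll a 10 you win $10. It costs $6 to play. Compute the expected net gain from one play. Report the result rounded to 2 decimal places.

$12.50

E[payout] = (1/5)·0 + (1/10)·10 + (2/5)·22 + (3/10)·29 = 37/2
Expected profit = 37/2 − 6 = 25/2 ≈ $12.50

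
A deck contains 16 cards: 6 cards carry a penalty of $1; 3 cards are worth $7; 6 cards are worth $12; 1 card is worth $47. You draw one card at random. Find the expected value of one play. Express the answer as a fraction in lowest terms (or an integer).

E[payout] = (6/16)·(-1) + (3/16)·7 + (6/16)·12 + (1/16)·47 = 67/8

67/8 dollars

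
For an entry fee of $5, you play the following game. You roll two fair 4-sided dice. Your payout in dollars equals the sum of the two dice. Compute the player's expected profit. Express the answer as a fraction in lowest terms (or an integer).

Distribution of the sum of the two dice: 2 w.p. 1/16, 3 w.p. 1/8, 4 w.p. 3/16, 5 w.p. 1/4, 6 w.p. 3/16, 7 w.p. 1/8, …
E[payout] = (1/16)·2 + (1/8)·3 + (3/16)·4 + (1/4)·5 + (3/16)·6 + (1/8)·7 + (1/16)·8 = 5
Expected profit = 5 − 5 = 0

$0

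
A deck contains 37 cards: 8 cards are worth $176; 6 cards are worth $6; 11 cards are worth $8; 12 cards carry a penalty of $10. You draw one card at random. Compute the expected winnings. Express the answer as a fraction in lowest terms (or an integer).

1412/37 dollars

E[payout] = (8/37)·176 + (6/37)·6 + (11/37)·8 + (12/37)·(-10) = 1412/37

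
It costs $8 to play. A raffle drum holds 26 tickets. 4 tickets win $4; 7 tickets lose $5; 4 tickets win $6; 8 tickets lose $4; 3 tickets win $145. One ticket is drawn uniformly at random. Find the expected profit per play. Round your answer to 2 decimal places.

$7.69

E[payout] = (4/26)·4 + (7/26)·(-5) + (4/26)·6 + (8/26)·(-4) + (3/26)·145 = 204/13
Expected profit = 204/13 − 8 = 100/13 ≈ $7.69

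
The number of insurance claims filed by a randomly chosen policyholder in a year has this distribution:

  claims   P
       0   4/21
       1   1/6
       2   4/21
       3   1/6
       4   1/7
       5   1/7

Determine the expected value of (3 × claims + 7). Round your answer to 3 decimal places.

E[3x+7] = (4/21)·7 + (1/6)·10 + (4/21)·13 + (1/6)·16 + (1/7)·19 + (1/7)·22
     = 14 ≈ 14.000

14.000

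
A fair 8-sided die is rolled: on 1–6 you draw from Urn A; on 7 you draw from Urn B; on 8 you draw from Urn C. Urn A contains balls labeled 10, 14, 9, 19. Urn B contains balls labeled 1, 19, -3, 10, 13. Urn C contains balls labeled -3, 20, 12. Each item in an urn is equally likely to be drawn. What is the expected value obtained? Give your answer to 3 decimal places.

E[X | Urn A] = (10 + 14 + 9 + 19)/4 = 13
E[X | Urn B] = (1 + 19 − 3 + 10 + 13)/5 = 8
E[X | Urn C] = (-3 + 20 + 12)/3 = 29/3
E[X] = (3/4)·13 + (1/8)·8 + (1/8)·29/3 = 287/24 ≈ 11.958

11.958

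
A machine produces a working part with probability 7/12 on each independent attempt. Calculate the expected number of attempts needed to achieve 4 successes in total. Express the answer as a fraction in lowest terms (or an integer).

48/7

By linearity (sum of 4 independent geometric waits), E[trials] = 4/p = 4/(7/12) = 48/7.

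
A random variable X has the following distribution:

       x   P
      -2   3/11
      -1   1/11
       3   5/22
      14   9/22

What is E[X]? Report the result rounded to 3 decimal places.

E[X] = (3/11)·(-2) + (1/11)·(-1) + (5/22)·3 + (9/22)·14
     = 127/22 ≈ 5.773

5.773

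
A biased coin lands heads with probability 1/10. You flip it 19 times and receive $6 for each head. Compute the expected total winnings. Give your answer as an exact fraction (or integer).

E[#heads] = 19·1/10 = 19/10 (linearity over flips).
E[winnings] = 6·19/10 = 57/5.

57/5 dollars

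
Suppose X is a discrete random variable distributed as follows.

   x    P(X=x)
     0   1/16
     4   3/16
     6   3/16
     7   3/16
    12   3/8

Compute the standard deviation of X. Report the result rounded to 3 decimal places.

E[X] = 123/16, E[X²] = 1167/16
Var(X) = E[X²] − (E[X])² = 1167/16 − 15129/256 = 3543/256
SD(X) = √(3543/256) ≈ 3.720

3.720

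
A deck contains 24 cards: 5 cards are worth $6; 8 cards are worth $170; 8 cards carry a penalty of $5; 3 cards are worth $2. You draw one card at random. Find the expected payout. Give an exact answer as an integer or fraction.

113/2 dollars

E[payout] = (5/24)·6 + (8/24)·170 + (8/24)·(-5) + (3/24)·2 = 113/2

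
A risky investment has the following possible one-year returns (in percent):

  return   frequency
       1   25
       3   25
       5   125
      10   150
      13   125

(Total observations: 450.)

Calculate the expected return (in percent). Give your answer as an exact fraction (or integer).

77/9

Total = 450, so P(return=1) = 25/450, etc.
E[X] = (1/18)·1 + (1/18)·3 + (5/18)·5 + (1/3)·10 + (5/18)·13
     = 77/9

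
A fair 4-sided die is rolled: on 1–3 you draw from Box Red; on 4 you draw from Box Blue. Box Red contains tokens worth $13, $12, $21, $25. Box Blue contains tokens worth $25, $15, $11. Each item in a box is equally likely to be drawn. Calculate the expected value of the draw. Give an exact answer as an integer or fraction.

281/16 dollars

E[X | Box Red] = (13 + 12 + 21 + 25)/4 = 71/4
E[X | Box Blue] = (25 + 15 + 11)/3 = 17
E[X] = (3/4)·71/4 + (1/4)·17 = 281/16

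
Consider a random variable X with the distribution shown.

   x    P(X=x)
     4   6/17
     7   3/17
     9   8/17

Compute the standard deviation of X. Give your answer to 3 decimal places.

2.246

E[X] = 117/17, E[X²] = 891/17
Var(X) = E[X²] − (E[X])² = 891/17 − 13689/289 = 1458/289
SD(X) = √(1458/289) ≈ 2.246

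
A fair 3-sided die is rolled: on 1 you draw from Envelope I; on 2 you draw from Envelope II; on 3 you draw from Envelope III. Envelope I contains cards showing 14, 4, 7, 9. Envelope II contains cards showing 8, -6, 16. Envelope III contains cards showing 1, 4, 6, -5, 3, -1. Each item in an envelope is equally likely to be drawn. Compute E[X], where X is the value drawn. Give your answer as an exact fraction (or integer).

95/18

E[X | Envelope I] = (14 + 4 + 7 + 9)/4 = 17/2
E[X | Envelope II] = (8 − 6 + 16)/3 = 6
E[X | Envelope III] = (1 + 4 + 6 − 5 + 3 − 1)/6 = 4/3
E[X] = (1/3)·17/2 + (1/3)·6 + (1/3)·4/3 = 95/18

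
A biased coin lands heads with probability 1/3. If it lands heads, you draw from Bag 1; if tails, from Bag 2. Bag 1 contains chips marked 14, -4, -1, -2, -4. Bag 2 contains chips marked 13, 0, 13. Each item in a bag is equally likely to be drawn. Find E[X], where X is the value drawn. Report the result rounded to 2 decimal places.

E[X | Bag 1] = (14 − 4 − 1 − 2 − 4)/5 = 3/5
E[X | Bag 2] = (13 + 0 + 13)/3 = 26/3
E[X] = (1/3)·3/5 + (2/3)·26/3 = 269/45 ≈ 5.98

5.98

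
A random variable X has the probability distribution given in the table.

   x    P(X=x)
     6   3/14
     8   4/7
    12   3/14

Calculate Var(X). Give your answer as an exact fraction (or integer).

201/49

E[X] = (3/14)·6 + (4/7)·8 + (3/14)·12 = 59/7
E[X²] = (3/14)·36 + (4/7)·64 + (3/14)·144 = 526/7
Var(X) = 526/7 − (59/7)² = 201/49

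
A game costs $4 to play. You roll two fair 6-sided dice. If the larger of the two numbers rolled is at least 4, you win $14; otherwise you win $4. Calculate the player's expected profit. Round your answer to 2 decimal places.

$7.50

E[payout] = (1/4)·4 + (3/4)·14 = 23/2
Expected profit = 23/2 − 4 = 15/2 ≈ $7.50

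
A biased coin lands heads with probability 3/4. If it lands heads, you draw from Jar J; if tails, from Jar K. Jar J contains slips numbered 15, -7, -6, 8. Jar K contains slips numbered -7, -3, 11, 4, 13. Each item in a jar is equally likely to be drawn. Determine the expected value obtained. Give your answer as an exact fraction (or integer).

111/40

E[X | Jar J] = (15 − 7 − 6 + 8)/4 = 5/2
E[X | Jar K] = (-7 − 3 + 11 + 4 + 13)/5 = 18/5
E[X] = (3/4)·5/2 + (1/4)·18/5 = 111/40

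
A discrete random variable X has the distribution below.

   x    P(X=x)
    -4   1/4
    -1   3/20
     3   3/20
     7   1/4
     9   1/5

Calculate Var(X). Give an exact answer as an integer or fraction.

E[X] = (1/4)·(-4) + (3/20)·(-1) + (3/20)·3 + (1/4)·7 + (1/5)·9 = 57/20
E[X²] = (1/4)·16 + (3/20)·1 + (3/20)·9 + (1/4)·49 + (1/5)·81 = 679/20
Var(X) = 679/20 − (57/20)² = 10331/400

10331/400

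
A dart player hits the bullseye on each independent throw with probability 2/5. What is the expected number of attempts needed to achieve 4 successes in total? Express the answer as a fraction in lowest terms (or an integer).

By linearity (sum of 4 independent geometric waits), E[trials] = 4/p = 4/(2/5) = 10.

10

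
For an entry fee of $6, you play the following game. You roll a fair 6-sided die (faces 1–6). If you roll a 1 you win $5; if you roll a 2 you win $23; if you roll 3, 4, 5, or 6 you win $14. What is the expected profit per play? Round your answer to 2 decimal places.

E[payout] = (1/6)·5 + (2/3)·14 + (1/6)·23 = 14
Expected profit = 14 − 6 = 8 ≈ $8.00

$8.00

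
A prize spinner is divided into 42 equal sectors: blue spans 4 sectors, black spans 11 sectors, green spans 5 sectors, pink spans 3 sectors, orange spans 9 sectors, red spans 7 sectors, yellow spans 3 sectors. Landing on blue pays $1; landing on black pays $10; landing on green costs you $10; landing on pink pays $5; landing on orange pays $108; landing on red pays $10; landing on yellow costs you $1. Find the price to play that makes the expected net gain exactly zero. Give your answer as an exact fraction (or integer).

559/21 dollars

E[payout] = (4/42)·1 + (11/42)·10 + (5/42)·(-10) + (3/42)·5 + (9/42)·108 + (7/42)·10 + (3/42)·(-1) = 559/21
Fair fee = E[payout] = 559/21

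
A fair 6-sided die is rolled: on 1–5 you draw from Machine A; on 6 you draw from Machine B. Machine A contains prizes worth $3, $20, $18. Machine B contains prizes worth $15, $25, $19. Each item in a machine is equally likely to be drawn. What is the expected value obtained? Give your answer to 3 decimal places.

$14.667

E[X | Machine A] = (3 + 20 + 18)/3 = 41/3
E[X | Machine B] = (15 + 25 + 19)/3 = 59/3
E[X] = (5/6)·41/3 + (1/6)·59/3 = 44/3 ≈ 14.667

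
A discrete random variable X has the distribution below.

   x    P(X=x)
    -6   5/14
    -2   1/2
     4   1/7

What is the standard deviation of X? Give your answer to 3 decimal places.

E[X] = -18/7, E[X²] = 120/7
Var(X) = E[X²] − (E[X])² = 120/7 − 324/49 = 516/49
SD(X) = √(516/49) ≈ 3.245

3.245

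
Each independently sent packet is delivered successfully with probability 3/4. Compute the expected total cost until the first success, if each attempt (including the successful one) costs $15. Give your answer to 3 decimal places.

$20.000

E[#attempts] = 1/p = 4/3; E[cost] = 15·4/3 = 20.
≈ 20.000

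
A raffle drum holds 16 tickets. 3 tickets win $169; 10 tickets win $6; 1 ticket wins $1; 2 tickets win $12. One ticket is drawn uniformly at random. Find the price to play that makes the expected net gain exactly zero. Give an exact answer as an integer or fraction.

E[payout] = (3/16)·169 + (10/16)·6 + (1/16)·1 + (2/16)·12 = 37
Fair fee = E[payout] = 37

$37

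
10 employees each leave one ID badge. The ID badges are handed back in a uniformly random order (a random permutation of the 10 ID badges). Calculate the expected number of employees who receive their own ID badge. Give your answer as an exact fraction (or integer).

Let Xᵢ = 1 if person i gets their own ID badge. For each i, P(Xᵢ=1) = 1/10.
By linearity of expectation, E[X₁+…+X_10] = 10·(1/10) = 1.

1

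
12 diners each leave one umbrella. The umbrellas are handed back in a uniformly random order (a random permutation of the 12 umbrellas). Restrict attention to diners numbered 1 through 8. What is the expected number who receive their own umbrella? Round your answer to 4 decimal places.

0.6667

Let Xᵢ = 1 if person i gets their own umbrella. For each i, P(Xᵢ=1) = 1/12.
By linearity of expectation, E[X₁+…+X_8] = 8·(1/12) = 2/3.
≈ 0.6667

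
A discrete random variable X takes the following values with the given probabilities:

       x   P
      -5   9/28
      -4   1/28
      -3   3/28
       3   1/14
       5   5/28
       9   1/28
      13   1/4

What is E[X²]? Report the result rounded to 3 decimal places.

E[X²] = (9/28)·25 + (1/28)·16 + (3/28)·9 + (1/14)·9 + (5/28)·25 + (1/28)·81 + (1/4)·169
     = 1675/28 ≈ 59.821

59.821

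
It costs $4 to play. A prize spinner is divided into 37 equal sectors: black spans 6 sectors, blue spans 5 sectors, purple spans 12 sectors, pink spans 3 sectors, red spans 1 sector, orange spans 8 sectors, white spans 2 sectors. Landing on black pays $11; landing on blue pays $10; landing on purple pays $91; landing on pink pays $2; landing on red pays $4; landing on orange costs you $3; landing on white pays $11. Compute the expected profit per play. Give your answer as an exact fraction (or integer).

1068/37 dollars

E[payout] = (6/37)·11 + (5/37)·10 + (12/37)·91 + (3/37)·2 + (1/37)·4 + (8/37)·(-3) + (2/37)·11 = 1216/37
Expected profit = 1216/37 − 4 = 1068/37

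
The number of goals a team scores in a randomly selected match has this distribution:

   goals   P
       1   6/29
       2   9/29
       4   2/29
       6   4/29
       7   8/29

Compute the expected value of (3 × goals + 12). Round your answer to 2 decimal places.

E[3x+12] = (6/29)·15 + (9/29)·18 + (2/29)·24 + (4/29)·30 + (8/29)·33
     = 684/29 ≈ 23.59

23.59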